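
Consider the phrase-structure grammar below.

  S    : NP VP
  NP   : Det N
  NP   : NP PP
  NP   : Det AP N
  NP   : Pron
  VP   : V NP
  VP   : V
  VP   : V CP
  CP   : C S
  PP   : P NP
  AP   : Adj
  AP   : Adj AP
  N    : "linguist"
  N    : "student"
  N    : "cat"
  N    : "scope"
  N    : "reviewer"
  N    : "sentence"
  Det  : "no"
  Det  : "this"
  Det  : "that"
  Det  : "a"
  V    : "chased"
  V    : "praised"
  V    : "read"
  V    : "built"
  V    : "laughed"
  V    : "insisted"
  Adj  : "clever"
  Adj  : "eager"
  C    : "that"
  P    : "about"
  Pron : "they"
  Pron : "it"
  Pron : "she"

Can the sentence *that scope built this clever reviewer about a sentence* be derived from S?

Grammatical

[S [NP [Det that] [N scope]] [VP [V built] [NP [NP [Det this] [AP [Adj clever]] [N reviewer]] [PP [P about] [NP [Det a] [N sentence]]]]]]
The bracketing above is licensed at every node by one of the given productions, with S at the root.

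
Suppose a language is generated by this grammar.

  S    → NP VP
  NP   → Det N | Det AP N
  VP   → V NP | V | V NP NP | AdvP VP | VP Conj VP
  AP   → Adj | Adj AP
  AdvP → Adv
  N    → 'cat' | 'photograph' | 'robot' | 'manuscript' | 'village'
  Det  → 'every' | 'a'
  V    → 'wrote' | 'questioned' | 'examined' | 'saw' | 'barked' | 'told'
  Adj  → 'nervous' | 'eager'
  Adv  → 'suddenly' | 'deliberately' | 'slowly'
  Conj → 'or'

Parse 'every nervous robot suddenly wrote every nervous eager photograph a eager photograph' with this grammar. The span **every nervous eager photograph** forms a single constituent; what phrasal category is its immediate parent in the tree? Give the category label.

VP

[S [NP [Det every] [AP [Adj nervous]] [N robot]] [VP [AdvP [Adv suddenly]] [VP [V wrote] [NP [Det every] [AP [Adj nervous] [AP [Adj eager]]] [N photograph]] [NP [Det a] [AP [Adj eager]] [N photograph]]]]]
The span 'every nervous eager photograph' is the NP node built by NP → Det AP N.
Its mother is the VP built by VP → V NP NP.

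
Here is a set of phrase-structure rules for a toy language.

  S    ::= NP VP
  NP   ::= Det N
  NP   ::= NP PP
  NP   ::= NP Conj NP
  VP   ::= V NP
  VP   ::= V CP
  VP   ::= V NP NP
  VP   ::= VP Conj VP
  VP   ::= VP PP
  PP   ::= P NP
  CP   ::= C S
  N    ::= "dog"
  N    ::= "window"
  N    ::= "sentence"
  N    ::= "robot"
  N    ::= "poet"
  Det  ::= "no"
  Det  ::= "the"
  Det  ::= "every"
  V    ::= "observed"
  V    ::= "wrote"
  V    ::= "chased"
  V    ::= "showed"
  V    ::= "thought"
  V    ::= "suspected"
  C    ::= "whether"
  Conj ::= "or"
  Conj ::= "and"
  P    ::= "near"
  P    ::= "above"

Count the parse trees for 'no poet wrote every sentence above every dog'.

The two bracketings:
[S [NP [Det no] [N poet]] [VP [V wrote] [NP [NP [Det every] [N sentence]] [PP [P above] [NP [Det every] [N dog]]]]]]
[S [NP [Det no] [N poet]] [VP [VP [V wrote] [NP [Det every] [N sentence]]] [PP [P above] [NP [Det every] [N dog]]]]]
The difference turns on whether NP → NP PP is used at the relevant span, versus an alternative expansion of NP.

2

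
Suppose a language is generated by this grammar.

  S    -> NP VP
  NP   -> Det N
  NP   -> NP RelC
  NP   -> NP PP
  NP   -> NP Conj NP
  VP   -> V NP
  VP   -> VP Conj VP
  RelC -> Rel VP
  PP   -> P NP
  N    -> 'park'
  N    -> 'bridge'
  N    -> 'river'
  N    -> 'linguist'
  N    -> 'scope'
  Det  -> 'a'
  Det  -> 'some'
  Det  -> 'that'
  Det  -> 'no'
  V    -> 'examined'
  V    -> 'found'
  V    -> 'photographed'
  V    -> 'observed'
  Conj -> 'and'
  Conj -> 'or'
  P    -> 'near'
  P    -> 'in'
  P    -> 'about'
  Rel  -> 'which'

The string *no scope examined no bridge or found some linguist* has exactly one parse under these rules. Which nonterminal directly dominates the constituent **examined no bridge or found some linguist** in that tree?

[S [NP [Det no] [N scope]] [VP [VP [V examined] [NP [Det no] [N bridge]]] [Conj or] [VP [V found] [NP [Det some] [N linguist]]]]]
The span 'examined no bridge or found some linguist' is the VP node built by VP → VP Conj VP.
Its mother is the S built by S → NP VP.

S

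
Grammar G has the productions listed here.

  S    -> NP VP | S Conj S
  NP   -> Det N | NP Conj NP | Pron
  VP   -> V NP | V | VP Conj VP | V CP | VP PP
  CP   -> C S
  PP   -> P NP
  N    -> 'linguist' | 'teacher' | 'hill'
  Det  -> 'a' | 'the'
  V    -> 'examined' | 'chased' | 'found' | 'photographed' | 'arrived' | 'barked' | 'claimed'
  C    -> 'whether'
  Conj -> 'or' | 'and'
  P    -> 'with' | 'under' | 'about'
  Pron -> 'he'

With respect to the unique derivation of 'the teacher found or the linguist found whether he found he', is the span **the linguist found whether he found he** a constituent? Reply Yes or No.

[S [S [NP [Det the] [N teacher]] [VP [V found]]] [Conj or] [S [NP [Det the] [N linguist]] [VP [V found] [CP [C whether] [S [NP [Pron he]] [VP [V found] [NP [Pron he]]]]]]]]
The words 'the linguist found whether he found he' are exhaustively dominated by a single S node (built by S → NP VP), so they form a constituent.

Yes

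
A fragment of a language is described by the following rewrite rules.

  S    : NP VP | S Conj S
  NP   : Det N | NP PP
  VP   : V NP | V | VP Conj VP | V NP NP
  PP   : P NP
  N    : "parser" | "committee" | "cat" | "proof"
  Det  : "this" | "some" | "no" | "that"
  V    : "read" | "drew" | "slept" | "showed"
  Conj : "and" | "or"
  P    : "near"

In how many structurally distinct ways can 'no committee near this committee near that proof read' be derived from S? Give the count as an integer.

The two bracketings:
[S [NP [NP [Det no] [N committee]] [PP [P near] [NP [NP [Det this] [N committee]] [PP [P near] [NP [Det that] [N proof]]]]]] [VP [V read]]]
[S [NP [NP [NP [Det no] [N committee]] [PP [P near] [NP [Det this] [N committee]]]] [PP [P near] [NP [Det that] [N proof]]]] [VP [V read]]]
The trees differ in how a recursive rule is bracketed over the same span.

2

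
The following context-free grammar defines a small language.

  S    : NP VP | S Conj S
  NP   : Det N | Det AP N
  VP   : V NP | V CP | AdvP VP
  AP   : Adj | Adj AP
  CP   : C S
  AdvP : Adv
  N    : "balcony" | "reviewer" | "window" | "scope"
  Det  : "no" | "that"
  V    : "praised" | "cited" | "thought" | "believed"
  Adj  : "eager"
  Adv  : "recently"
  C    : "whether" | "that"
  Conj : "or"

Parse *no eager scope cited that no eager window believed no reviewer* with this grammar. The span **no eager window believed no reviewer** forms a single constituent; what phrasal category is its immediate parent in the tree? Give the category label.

CP

[S [NP [Det no] [AP [Adj eager]] [N scope]] [VP [V cited] [CP [C that] [S [NP [Det no] [AP [Adj eager]] [N window]] [VP [V believed] [NP [Det no] [N reviewer]]]]]]]
The span 'no eager window believed no reviewer' is the S node built by S → NP VP.
Its mother is the CP built by CP → C S.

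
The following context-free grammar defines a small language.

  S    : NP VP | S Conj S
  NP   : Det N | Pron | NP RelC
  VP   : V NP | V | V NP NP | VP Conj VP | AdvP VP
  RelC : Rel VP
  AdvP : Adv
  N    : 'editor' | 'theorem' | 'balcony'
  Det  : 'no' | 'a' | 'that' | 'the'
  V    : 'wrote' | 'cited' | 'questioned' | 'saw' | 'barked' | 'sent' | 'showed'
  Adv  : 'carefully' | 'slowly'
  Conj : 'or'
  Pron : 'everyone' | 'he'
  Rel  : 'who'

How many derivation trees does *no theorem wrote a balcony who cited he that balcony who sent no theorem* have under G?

Two of the 5 distinct bracketings:
[S [NP [Det no] [N theorem]] [VP [V wrote] [NP [NP [Det a] [N balcony]] [RelC [Rel who] [VP [V cited] [NP [Pron he]] [NP [NP [Det that] [N balcony]] [RelC [Rel who] [VP [V sent] [NP [Det no] [N theorem]]]]]]]]]]
[S [NP [Det no] [N theorem]] [VP [V wrote] [NP [NP [NP [Det a] [N balcony]] [RelC [Rel who] [VP [V cited] [NP [Pron he]] [NP [Det that] [N balcony]]]]] [RelC [Rel who] [VP [V sent] [NP [Det no] [N theorem]]]]]]]
The trees differ in how a recursive rule is bracketed over the same span.

5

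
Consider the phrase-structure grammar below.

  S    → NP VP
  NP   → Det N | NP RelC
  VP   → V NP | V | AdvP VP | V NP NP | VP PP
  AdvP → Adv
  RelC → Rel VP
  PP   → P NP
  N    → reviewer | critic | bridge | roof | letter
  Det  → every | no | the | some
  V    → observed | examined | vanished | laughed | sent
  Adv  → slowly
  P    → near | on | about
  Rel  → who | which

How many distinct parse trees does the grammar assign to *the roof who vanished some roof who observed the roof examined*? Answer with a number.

Two of the 3 distinct bracketings:
[S [NP [NP [Det the] [N roof]] [RelC [Rel who] [VP [V vanished] [NP [NP [Det some] [N roof]] [RelC [Rel who] [VP [V observed] [NP [Det the] [N roof]]]]]]]] [VP [V examined]]]
[S [NP [NP [Det the] [N roof]] [RelC [Rel who] [VP [V vanished] [NP [NP [Det some] [N roof]] [RelC [Rel who] [VP [V observed]]]] [NP [Det the] [N roof]]]]] [VP [V examined]]]
The difference turns on whether VP → V NP is used at the relevant span, versus an alternative expansion of VP.

3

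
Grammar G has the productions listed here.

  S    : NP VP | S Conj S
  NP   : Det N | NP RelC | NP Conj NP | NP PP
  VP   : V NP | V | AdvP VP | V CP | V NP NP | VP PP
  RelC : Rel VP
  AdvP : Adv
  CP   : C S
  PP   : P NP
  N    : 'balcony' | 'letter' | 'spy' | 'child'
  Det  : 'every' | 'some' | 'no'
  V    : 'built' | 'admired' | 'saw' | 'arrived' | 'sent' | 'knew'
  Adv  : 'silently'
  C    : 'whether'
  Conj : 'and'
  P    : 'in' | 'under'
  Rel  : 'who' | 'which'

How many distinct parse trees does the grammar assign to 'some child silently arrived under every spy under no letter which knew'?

7

Two of the 7 distinct bracketings:
[S [NP [Det some] [N child]] [VP [AdvP [Adv silently]] [VP [VP [V arrived]] [PP [P under] [NP [NP [NP [Det every] [N spy]] [PP [P under] [NP [Det no] [N letter]]]] [RelC [Rel which] [VP [V knew]]]]]]]]
[S [NP [Det some] [N child]] [VP [AdvP [Adv silently]] [VP [VP [V arrived]] [PP [P under] [NP [NP [Det every] [N spy]] [PP [P under] [NP [NP [Det no] [N letter]] [RelC [Rel which] [VP [V knew]]]]]]]]]]
The trees differ in how a recursive rule is bracketed over the same span.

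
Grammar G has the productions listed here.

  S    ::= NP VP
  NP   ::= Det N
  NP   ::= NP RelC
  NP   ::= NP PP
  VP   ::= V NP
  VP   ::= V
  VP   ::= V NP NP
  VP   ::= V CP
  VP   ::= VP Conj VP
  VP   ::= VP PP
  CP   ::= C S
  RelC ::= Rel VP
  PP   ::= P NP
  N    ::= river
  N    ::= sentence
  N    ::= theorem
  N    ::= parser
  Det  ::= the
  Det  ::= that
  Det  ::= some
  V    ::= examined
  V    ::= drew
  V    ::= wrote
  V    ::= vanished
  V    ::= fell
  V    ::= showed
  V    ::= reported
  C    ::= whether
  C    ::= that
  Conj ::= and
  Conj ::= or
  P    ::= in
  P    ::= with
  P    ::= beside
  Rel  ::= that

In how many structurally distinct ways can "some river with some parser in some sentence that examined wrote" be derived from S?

Two of the 5 distinct bracketings:
[S [NP [NP [NP [Det some] [N river]] [PP [P with] [NP [NP [Det some] [N parser]] [PP [P in] [NP [Det some] [N sentence]]]]]] [RelC [Rel that] [VP [V examined]]]] [VP [V wrote]]]
[S [NP [NP [NP [NP [Det some] [N river]] [PP [P with] [NP [Det some] [N parser]]]] [PP [P in] [NP [Det some] [N sentence]]]] [RelC [Rel that] [VP [V examined]]]] [VP [V wrote]]]
The trees differ in how a recursive rule is bracketed over the same span.

5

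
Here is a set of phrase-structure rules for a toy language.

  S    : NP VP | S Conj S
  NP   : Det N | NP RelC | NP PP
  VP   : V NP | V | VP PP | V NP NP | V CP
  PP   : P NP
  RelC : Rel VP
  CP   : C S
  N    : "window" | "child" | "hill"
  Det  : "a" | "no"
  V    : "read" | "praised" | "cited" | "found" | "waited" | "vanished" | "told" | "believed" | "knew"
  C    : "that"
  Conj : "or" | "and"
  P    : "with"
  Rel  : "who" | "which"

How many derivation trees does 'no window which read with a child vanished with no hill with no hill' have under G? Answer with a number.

Two of the 4 distinct bracketings:
[S [NP [NP [Det no] [N window]] [RelC [Rel which] [VP [VP [V read]] [PP [P with] [NP [Det a] [N child]]]]]] [VP [VP [V vanished]] [PP [P with] [NP [NP [Det no] [N hill]] [PP [P with] [NP [Det no] [N hill]]]]]]]
[S [NP [NP [Det no] [N window]] [RelC [Rel which] [VP [VP [V read]] [PP [P with] [NP [Det a] [N child]]]]]] [VP [VP [VP [V vanished]] [PP [P with] [NP [Det no] [N hill]]]] [PP [P with] [NP [Det no] [N hill]]]]]
The difference turns on whether NP → NP PP is used at the relevant span, versus an alternative expansion of NP.

4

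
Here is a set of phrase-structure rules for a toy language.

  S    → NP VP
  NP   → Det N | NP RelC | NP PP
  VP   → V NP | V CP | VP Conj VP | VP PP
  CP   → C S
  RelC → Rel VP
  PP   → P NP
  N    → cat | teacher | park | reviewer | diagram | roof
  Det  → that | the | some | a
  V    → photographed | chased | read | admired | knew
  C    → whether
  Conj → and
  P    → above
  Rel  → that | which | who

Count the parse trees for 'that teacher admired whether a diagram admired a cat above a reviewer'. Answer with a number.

Two of the 3 distinct bracketings:
[S [NP [Det that] [N teacher]] [VP [V admired] [CP [C whether] [S [NP [Det a] [N diagram]] [VP [V admired] [NP [NP [Det a] [N cat]] [PP [P above] [NP [Det a] [N reviewer]]]]]]]]]
[S [NP [Det that] [N teacher]] [VP [V admired] [CP [C whether] [S [NP [Det a] [N diagram]] [VP [VP [V admired] [NP [Det a] [N cat]]] [PP [P above] [NP [Det a] [N reviewer]]]]]]]]
The difference turns on whether NP → NP PP is used at the relevant span, versus an alternative expansion of NP.

3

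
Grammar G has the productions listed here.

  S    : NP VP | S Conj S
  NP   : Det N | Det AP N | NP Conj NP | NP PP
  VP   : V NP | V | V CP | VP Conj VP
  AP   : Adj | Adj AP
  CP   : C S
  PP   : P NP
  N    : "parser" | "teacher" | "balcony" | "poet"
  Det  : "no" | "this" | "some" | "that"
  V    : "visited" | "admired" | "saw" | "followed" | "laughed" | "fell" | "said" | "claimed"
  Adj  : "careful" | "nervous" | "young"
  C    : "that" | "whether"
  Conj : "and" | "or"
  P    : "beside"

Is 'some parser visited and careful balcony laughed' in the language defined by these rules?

A Conj word can never sit immediately before an Adj word in any string this grammar generates, so the substring 'and careful' rules out a derivation.

Ungrammatical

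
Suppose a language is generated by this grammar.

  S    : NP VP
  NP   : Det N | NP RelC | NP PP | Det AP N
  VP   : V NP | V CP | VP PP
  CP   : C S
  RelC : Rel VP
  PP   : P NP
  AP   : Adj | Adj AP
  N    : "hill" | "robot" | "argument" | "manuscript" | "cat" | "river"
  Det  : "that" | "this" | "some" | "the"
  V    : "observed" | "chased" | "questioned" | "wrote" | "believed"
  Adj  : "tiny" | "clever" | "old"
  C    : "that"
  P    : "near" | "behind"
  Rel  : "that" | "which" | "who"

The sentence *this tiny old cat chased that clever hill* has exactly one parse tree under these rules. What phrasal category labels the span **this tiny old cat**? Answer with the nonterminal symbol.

[S [NP [Det this] [AP [Adj tiny] [AP [Adj old]]] [N cat]] [VP [V chased] [NP [Det that] [AP [Adj clever]] [N hill]]]]
The span 'this tiny old cat' is the NP node built by NP → Det AP N.

NP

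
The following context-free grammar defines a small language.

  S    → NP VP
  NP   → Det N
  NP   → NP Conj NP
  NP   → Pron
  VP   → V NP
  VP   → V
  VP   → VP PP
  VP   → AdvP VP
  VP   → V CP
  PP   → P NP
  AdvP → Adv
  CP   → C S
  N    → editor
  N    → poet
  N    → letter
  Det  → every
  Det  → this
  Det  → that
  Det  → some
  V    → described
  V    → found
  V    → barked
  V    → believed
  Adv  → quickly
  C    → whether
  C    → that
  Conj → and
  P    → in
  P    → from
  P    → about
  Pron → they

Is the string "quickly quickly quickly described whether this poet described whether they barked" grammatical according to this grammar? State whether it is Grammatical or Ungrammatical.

Ungrammatical

For S → NP VP, no prefix of the string parses as an NP.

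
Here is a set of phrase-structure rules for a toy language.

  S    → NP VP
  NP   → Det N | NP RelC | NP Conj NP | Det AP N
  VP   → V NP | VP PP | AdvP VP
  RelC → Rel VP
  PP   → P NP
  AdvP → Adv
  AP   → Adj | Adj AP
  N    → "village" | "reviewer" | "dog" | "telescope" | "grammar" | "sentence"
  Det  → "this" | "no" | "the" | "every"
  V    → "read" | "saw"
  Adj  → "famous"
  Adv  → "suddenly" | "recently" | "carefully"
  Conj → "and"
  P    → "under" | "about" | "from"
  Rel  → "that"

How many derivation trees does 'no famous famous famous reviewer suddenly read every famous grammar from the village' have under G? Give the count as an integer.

2

The two bracketings:
[S [NP [Det no] [AP [Adj famous] [AP [Adj famous] [AP [Adj famous]]]] [N reviewer]] [VP [VP [AdvP [Adv suddenly]] [VP [V read] [NP [Det every] [AP [Adj famous]] [N grammar]]]] [PP [P from] [NP [Det the] [N village]]]]]
[S [NP [Det no] [AP [Adj famous] [AP [Adj famous] [AP [Adj famous]]]] [N reviewer]] [VP [AdvP [Adv suddenly]] [VP [VP [V read] [NP [Det every] [AP [Adj famous]] [N grammar]]] [PP [P from] [NP [Det the] [N village]]]]]]
The trees differ in how a recursive rule is bracketed over the same span.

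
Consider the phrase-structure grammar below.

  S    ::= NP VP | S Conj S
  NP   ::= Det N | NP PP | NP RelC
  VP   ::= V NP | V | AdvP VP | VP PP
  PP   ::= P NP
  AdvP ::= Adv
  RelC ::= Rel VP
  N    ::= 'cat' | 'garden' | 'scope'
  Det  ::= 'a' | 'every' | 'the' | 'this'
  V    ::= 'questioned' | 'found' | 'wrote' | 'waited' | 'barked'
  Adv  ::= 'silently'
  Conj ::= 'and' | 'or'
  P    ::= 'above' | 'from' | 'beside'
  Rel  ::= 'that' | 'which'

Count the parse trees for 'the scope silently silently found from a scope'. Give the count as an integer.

Two of the 3 distinct bracketings:
[S [NP [Det the] [N scope]] [VP [AdvP [Adv silently]] [VP [AdvP [Adv silently]] [VP [VP [V found]] [PP [P from] [NP [Det a] [N scope]]]]]]]
[S [NP [Det the] [N scope]] [VP [AdvP [Adv silently]] [VP [VP [AdvP [Adv silently]] [VP [V found]]] [PP [P from] [NP [Det a] [N scope]]]]]]
The trees differ in how a recursive rule is bracketed over the same span.

3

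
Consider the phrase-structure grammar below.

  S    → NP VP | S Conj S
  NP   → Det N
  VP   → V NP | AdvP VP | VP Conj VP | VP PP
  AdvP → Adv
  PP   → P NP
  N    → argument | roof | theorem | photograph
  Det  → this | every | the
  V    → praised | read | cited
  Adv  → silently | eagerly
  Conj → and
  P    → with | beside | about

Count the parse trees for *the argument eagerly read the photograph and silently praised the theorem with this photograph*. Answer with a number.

Two of the 7 distinct bracketings:
[S [NP [Det the] [N argument]] [VP [AdvP [Adv eagerly]] [VP [VP [V read] [NP [Det the] [N photograph]]] [Conj and] [VP [AdvP [Adv silently]] [VP [VP [V praised] [NP [Det the] [N theorem]]] [PP [P with] [NP [Det this] [N photograph]]]]]]]]
[S [NP [Det the] [N argument]] [VP [AdvP [Adv eagerly]] [VP [VP [V read] [NP [Det the] [N photograph]]] [Conj and] [VP [VP [AdvP [Adv silently]] [VP [V praised] [NP [Det the] [N theorem]]]] [PP [P with] [NP [Det this] [N photograph]]]]]]]
The trees differ in how a recursive rule is bracketed over the same span.

7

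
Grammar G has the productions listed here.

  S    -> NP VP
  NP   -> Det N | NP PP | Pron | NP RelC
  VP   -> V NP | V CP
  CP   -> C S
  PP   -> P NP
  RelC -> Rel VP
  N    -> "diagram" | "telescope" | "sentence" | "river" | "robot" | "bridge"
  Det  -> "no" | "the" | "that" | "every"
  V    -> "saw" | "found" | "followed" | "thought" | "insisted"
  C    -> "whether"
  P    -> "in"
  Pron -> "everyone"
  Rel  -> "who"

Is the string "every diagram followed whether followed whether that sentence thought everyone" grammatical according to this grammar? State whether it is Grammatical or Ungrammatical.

Ungrammatical

A C word can never sit immediately before a V word in any string this grammar generates, so the substring 'whether followed' rules out a derivation.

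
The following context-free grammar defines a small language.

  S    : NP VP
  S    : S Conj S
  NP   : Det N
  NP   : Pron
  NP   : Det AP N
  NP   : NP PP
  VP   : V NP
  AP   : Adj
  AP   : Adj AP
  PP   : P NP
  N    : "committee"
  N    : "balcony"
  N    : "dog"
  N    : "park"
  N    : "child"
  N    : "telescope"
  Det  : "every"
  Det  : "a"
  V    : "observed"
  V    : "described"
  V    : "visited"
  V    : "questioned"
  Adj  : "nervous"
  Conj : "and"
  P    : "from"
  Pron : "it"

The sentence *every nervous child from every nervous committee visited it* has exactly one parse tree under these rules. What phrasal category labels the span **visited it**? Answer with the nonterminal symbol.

VP

[S [NP [NP [Det every] [AP [Adj nervous]] [N child]] [PP [P from] [NP [Det every] [AP [Adj nervous]] [N committee]]]] [VP [V visited] [NP [Pron it]]]]
The span 'visited it' is the VP node built by VP → V NP.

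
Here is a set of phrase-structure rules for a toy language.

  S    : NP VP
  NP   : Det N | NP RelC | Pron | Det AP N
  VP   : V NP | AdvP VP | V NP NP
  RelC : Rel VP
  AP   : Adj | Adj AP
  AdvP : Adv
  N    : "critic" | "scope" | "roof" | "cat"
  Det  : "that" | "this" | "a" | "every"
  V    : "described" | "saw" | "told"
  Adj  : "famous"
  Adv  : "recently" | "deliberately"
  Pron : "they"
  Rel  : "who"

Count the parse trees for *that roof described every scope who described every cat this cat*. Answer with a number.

The two bracketings:
[S [NP [Det that] [N roof]] [VP [V described] [NP [NP [Det every] [N scope]] [RelC [Rel who] [VP [V described] [NP [Det every] [N cat]] [NP [Det this] [N cat]]]]]]]
[S [NP [Det that] [N roof]] [VP [V described] [NP [NP [Det every] [N scope]] [RelC [Rel who] [VP [V described] [NP [Det every] [N cat]]]]] [NP [Det this] [N cat]]]]
The trees differ in how a recursive rule is bracketed over the same span.

2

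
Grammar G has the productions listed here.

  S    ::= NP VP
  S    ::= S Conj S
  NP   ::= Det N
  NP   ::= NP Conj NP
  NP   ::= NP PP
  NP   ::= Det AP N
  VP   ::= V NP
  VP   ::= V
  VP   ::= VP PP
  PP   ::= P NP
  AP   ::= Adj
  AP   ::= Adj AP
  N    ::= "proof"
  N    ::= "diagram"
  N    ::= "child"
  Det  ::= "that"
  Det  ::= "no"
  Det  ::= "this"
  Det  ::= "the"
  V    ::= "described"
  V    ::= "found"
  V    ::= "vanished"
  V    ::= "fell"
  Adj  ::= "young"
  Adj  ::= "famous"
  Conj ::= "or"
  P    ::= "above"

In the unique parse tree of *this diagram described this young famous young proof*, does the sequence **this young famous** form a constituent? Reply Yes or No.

[S [NP [Det this] [N diagram]] [VP [V described] [NP [Det this] [AP [Adj young] [AP [Adj famous] [AP [Adj young]]]] [N proof]]]]
The smallest constituent containing 'this young famous' is the NP spanning 'this young famous young proof'; no single node in the tree dominates exactly the given words.

No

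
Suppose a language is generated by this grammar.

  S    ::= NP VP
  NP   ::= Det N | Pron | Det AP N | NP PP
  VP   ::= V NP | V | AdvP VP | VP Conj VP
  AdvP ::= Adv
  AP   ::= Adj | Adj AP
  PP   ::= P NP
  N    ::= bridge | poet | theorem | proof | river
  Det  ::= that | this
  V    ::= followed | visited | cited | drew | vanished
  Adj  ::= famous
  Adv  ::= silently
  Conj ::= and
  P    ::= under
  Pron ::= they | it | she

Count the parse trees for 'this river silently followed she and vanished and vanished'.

Two of the 5 distinct bracketings:
[S [NP [Det this] [N river]] [VP [AdvP [Adv silently]] [VP [VP [V followed] [NP [Pron she]]] [Conj and] [VP [VP [V vanished]] [Conj and] [VP [V vanished]]]]]]
[S [NP [Det this] [N river]] [VP [AdvP [Adv silently]] [VP [VP [VP [V followed] [NP [Pron she]]] [Conj and] [VP [V vanished]]] [Conj and] [VP [V vanished]]]]]
The trees differ in how a recursive rule is bracketed over the same span.

5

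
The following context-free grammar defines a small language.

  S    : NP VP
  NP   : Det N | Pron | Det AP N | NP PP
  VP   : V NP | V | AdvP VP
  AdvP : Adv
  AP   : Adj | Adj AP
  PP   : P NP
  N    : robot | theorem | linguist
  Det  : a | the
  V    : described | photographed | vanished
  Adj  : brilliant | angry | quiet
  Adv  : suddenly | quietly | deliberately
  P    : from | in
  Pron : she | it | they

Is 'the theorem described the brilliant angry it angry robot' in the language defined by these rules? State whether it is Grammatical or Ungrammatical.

Ungrammatical

An Adj word can never sit immediately before a Pron word in any string this grammar generates, so the substring 'angry it' rules out a derivation.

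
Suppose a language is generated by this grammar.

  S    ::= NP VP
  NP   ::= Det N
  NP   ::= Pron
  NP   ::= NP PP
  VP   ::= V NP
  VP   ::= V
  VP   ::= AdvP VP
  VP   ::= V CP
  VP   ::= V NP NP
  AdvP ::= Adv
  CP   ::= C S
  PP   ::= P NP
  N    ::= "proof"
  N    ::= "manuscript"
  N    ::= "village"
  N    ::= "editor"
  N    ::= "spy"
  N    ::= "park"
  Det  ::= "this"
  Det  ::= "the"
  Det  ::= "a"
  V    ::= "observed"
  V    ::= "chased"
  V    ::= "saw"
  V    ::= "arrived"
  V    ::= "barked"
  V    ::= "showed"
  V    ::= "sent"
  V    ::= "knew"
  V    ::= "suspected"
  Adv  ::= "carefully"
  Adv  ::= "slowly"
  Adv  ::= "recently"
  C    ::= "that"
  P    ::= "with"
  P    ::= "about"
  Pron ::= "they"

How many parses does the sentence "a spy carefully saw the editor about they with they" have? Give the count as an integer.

2

The two bracketings:
[S [NP [Det a] [N spy]] [VP [AdvP [Adv carefully]] [VP [V saw] [NP [NP [Det the] [N editor]] [PP [P about] [NP [NP [Pron they]] [PP [P with] [NP [Pron they]]]]]]]]]
[S [NP [Det a] [N spy]] [VP [AdvP [Adv carefully]] [VP [V saw] [NP [NP [NP [Det the] [N editor]] [PP [P about] [NP [Pron they]]]] [PP [P with] [NP [Pron they]]]]]]]
The trees differ in how a recursive rule is bracketed over the same span.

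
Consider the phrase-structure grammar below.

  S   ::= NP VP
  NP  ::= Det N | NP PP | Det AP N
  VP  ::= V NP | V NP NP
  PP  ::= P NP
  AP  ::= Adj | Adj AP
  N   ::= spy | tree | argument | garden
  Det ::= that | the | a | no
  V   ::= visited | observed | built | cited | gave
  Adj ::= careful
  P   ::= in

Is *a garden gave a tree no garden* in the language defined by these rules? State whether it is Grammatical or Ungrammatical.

Grammatical

[S [NP [Det a] [N garden]] [VP [V gave] [NP [Det a] [N tree]] [NP [Det no] [N garden]]]]
Every word is introduced by a lexical rule and the phrasal rules combine the resulting categories into a single S.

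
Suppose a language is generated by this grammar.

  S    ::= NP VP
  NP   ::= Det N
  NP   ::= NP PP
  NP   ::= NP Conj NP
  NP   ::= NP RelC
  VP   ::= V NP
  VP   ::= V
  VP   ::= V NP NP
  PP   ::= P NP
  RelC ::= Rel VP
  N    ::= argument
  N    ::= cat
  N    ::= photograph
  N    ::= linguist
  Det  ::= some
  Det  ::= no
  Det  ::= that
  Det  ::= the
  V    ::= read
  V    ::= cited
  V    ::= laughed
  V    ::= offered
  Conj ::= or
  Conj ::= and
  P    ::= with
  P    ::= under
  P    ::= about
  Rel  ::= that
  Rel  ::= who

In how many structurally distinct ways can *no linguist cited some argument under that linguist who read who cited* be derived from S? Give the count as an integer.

Two of the 3 distinct bracketings:
[S [NP [Det no] [N linguist]] [VP [V cited] [NP [NP [Det some] [N argument]] [PP [P under] [NP [NP [NP [Det that] [N linguist]] [RelC [Rel who] [VP [V read]]]] [RelC [Rel who] [VP [V cited]]]]]]]]
[S [NP [Det no] [N linguist]] [VP [V cited] [NP [NP [NP [Det some] [N argument]] [PP [P under] [NP [NP [Det that] [N linguist]] [RelC [Rel who] [VP [V read]]]]]] [RelC [Rel who] [VP [V cited]]]]]]
The trees differ in how a recursive rule is bracketed over the same span.

3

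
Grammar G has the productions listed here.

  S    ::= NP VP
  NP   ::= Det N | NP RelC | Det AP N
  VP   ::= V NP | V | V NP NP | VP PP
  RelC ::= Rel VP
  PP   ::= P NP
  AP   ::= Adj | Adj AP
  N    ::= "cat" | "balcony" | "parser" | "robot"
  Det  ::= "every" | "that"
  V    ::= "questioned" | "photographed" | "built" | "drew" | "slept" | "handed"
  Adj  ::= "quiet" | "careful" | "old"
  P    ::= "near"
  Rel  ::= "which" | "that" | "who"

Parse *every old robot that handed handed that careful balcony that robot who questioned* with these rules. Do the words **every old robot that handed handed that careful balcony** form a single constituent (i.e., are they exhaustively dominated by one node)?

No

[S [NP [NP [Det every] [AP [Adj old]] [N robot]] [RelC [Rel that] [VP [V handed]]]] [VP [V handed] [NP [Det that] [AP [Adj careful]] [N balcony]] [NP [NP [Det that] [N robot]] [RelC [Rel who] [VP [V questioned]]]]]]
The smallest constituent containing 'every old robot that handed handed that careful balcony' is the S spanning 'every old robot that handed handed that careful balcony that robot who questioned'; no single node in the tree dominates exactly the given words.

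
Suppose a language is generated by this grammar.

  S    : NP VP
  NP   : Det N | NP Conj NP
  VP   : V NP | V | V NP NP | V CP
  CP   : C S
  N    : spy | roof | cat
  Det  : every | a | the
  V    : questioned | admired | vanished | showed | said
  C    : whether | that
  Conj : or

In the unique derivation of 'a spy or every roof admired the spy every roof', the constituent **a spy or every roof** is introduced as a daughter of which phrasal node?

S
  NP
    NP
      Det: a
      N: spy
    Conj: or
    NP
      Det: every
      N: roof
  VP
    V: admired
    NP
      Det: the
      N: spy
    NP
      Det: every
      N: roof
The span 'a spy or every roof' is the NP node built by NP → NP Conj NP.
Its mother is the S built by S → NP VP.

S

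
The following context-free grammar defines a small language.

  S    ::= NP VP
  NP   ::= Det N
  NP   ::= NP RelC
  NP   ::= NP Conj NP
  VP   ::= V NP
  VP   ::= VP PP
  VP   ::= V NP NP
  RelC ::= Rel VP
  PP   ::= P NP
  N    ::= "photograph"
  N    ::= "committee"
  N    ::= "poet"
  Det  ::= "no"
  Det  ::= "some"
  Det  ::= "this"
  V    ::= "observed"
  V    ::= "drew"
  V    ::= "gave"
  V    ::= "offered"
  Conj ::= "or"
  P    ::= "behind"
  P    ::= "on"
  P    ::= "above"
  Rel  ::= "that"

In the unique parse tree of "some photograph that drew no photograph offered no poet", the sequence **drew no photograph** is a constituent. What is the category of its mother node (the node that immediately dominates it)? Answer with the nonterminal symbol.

RelC

[S [NP [NP [Det some] [N photograph]] [RelC [Rel that] [VP [V drew] [NP [Det no] [N photograph]]]]] [VP [V offered] [NP [Det no] [N poet]]]]
The span 'drew no photograph' is the VP node built by VP → V NP.
Its mother is the RelC built by RelC → Rel VP.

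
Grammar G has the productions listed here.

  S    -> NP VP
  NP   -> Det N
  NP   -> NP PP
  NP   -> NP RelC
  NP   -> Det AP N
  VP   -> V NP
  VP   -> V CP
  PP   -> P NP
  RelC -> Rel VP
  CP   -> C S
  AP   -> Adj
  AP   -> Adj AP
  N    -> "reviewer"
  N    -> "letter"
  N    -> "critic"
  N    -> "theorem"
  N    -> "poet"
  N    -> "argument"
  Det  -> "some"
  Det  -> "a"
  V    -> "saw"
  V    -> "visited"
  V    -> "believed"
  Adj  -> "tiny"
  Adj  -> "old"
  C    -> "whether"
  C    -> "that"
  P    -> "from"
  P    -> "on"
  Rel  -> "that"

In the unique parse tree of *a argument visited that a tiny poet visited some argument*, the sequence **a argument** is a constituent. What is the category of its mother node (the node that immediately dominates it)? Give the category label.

[S [NP [Det a] [N argument]] [VP [V visited] [CP [C that] [S [NP [Det a] [AP [Adj tiny]] [N poet]] [VP [V visited] [NP [Det some] [N argument]]]]]]]
The span 'a argument' is the NP node built by NP → Det N.
Its mother is the S built by S → NP VP.

S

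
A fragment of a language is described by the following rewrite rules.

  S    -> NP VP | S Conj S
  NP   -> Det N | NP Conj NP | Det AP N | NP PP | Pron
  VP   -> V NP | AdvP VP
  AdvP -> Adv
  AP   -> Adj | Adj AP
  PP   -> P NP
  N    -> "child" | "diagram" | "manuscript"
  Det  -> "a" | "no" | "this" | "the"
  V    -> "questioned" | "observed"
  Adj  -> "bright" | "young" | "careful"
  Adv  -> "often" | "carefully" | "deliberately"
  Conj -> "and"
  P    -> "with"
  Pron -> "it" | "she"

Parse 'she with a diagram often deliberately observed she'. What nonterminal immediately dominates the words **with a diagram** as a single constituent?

[S [NP [NP [Pron she]] [PP [P with] [NP [Det a] [N diagram]]]] [VP [AdvP [Adv often]] [VP [AdvP [Adv deliberately]] [VP [V observed] [NP [Pron she]]]]]]
The span 'with a diagram' is the PP node built by PP → P NP.

PP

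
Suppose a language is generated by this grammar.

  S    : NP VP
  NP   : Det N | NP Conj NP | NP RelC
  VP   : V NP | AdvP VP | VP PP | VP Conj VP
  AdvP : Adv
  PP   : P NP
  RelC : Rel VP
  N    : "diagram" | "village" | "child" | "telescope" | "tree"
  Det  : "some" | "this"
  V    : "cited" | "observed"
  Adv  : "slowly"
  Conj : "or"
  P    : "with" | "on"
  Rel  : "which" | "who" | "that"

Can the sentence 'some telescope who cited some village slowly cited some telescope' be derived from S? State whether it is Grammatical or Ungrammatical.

S
  NP
    NP
      Det: some
      N: telescope
    RelC
      Rel: who
      VP
        V: cited
        NP
          Det: some
          N: village
  VP
    AdvP
      Adv: slowly
    VP
      V: cited
      NP
        Det: some
        N: telescope
The bracketing above is licensed at every node by one of the given productions, with S at the root.

Grammatical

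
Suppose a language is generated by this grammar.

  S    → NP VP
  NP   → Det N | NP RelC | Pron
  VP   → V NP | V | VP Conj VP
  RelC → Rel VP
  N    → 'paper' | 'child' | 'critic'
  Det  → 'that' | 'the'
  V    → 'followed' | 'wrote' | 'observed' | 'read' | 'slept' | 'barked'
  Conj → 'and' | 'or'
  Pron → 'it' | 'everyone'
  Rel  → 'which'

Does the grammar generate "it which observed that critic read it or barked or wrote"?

[S [NP [NP [Pron it]] [RelC [Rel which] [VP [V observed] [NP [Det that] [N critic]]]]] [VP [VP [V read] [NP [Pron it]]] [Conj or] [VP [VP [V barked]] [Conj or] [VP [V wrote]]]]]
Every word is introduced by a lexical rule and the phrasal rules combine the resulting categories into a single S.

Grammatical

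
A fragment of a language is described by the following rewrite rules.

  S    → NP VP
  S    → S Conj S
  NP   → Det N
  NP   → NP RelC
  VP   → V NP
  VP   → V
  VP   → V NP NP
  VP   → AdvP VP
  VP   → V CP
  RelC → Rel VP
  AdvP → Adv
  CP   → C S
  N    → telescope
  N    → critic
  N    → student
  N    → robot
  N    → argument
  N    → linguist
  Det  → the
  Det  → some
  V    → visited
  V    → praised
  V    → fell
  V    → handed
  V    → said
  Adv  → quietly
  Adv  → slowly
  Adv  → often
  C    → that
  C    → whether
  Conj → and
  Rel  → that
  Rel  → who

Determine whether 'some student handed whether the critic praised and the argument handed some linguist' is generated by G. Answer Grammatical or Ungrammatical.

Grammatical

[S [NP [Det some] [N student]] [VP [V handed] [CP [C whether] [S [S [NP [Det the] [N critic]] [VP [V praised]]] [Conj and] [S [NP [Det the] [N argument]] [VP [V handed] [NP [Det some] [N linguist]]]]]]]]
Every word is introduced by a lexical rule and the phrasal rules combine the resulting categories into a single S.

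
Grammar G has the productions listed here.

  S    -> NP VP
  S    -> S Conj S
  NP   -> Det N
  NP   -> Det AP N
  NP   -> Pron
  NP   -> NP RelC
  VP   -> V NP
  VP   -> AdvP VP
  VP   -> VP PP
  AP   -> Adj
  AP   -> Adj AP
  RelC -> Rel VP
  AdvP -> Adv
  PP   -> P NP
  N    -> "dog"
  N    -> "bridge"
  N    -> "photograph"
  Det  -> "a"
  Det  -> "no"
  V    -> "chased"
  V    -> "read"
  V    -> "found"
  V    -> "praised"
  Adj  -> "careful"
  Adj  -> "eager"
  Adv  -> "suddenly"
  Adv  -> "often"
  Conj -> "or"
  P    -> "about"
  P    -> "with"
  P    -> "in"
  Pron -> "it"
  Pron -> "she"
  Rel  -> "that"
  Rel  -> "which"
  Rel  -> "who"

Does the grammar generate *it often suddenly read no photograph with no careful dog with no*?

Ungrammatical

For S → NP VP, the only prefix that parses as NP is 'it', but the remainder 'often suddenly read no photograph with no careful dog with no' is not a VP under these rules. The alternative S rule S → S Conj S likewise has no satisfying split.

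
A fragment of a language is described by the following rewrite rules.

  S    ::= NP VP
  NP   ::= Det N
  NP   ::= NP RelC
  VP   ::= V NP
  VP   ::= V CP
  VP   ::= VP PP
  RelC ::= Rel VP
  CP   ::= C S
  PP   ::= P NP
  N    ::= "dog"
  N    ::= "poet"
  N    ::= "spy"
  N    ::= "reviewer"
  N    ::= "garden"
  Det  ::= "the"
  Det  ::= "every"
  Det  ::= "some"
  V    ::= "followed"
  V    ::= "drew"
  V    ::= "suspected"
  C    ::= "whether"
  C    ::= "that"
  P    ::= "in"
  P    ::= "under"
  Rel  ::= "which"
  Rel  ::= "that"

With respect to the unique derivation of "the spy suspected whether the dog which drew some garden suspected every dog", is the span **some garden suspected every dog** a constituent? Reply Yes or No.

No

[S [NP [Det the] [N spy]] [VP [V suspected] [CP [C whether] [S [NP [NP [Det the] [N dog]] [RelC [Rel which] [VP [V drew] [NP [Det some] [N garden]]]]] [VP [V suspected] [NP [Det every] [N dog]]]]]]]
The smallest constituent containing 'some garden suspected every dog' is the S spanning 'the dog which drew some garden suspected every dog'; no single node in the tree dominates exactly the given words.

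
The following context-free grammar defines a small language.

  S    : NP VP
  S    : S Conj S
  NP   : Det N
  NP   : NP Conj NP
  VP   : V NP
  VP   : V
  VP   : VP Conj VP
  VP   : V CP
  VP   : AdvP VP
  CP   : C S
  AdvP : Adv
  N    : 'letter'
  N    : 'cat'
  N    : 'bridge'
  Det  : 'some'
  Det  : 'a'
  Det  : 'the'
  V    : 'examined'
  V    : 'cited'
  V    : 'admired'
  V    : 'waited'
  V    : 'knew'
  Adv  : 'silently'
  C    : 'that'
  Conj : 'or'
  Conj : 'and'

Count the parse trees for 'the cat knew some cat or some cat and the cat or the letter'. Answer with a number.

5

Two of the 5 distinct bracketings:
[S [NP [Det the] [N cat]] [VP [V knew] [NP [NP [Det some] [N cat]] [Conj or] [NP [NP [Det some] [N cat]] [Conj and] [NP [NP [Det the] [N cat]] [Conj or] [NP [Det the] [N letter]]]]]]]
[S [NP [Det the] [N cat]] [VP [V knew] [NP [NP [Det some] [N cat]] [Conj or] [NP [NP [NP [Det some] [N cat]] [Conj and] [NP [Det the] [N cat]]] [Conj or] [NP [Det the] [N letter]]]]]]
The trees differ in how a recursive rule is bracketed over the same span.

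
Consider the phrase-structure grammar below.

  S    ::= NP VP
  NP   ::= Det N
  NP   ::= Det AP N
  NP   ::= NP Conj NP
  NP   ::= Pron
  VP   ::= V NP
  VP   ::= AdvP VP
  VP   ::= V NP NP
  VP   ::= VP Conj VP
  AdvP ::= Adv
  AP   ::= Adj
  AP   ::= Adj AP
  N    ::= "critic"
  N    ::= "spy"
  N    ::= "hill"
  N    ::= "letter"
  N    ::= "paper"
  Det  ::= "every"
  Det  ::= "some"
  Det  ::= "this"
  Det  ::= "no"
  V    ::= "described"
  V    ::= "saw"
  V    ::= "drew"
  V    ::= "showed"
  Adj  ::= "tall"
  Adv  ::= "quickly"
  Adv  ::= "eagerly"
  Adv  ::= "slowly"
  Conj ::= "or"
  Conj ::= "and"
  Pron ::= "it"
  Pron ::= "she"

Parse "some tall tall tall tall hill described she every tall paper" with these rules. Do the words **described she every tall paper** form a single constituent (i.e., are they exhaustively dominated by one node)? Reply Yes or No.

[S [NP [Det some] [AP [Adj tall] [AP [Adj tall] [AP [Adj tall] [AP [Adj tall]]]]] [N hill]] [VP [V described] [NP [Pron she]] [NP [Det every] [AP [Adj tall]] [N paper]]]]
The words 'described she every tall paper' are exhaustively dominated by a single VP node (built by VP → V NP NP), so they form a constituent.

Yes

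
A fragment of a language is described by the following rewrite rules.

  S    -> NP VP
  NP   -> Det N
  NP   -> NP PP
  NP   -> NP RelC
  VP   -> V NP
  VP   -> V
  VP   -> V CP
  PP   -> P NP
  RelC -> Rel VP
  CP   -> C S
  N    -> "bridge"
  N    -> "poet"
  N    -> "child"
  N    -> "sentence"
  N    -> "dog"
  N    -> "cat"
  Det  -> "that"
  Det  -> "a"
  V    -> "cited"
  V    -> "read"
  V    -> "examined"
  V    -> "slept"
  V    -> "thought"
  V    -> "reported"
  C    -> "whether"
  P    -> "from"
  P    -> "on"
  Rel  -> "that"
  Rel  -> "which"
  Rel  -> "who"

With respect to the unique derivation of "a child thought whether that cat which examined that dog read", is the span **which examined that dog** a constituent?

Yes

[S [NP [Det a] [N child]] [VP [V thought] [CP [C whether] [S [NP [NP [Det that] [N cat]] [RelC [Rel which] [VP [V examined] [NP [Det that] [N dog]]]]] [VP [V read]]]]]]
The words 'which examined that dog' are exhaustively dominated by a single RelC node (built by RelC → Rel VP), so they form a constituent.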